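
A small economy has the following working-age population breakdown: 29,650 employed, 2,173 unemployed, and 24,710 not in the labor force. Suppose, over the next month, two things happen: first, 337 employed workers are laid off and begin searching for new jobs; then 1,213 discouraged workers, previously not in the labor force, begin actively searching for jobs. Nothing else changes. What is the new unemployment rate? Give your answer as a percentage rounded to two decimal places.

Initially, labor force = 29,650 + 2,173 = 31,823, so u = 2,173/31,823 = 6.83%.
After the first change, employed falls and unemployed rises by 337; labor force unchanged → E = 29,313, U = 2,510, labor force = 31,823.
After the second change, unemployed and labor force both rise by 1,213 → E = 29,313, U = 3,723, labor force = 33,036.
New unemployment rate = 3,723 / 33,036 = 11.27%.

New unemployment rate ≈ 11.27%.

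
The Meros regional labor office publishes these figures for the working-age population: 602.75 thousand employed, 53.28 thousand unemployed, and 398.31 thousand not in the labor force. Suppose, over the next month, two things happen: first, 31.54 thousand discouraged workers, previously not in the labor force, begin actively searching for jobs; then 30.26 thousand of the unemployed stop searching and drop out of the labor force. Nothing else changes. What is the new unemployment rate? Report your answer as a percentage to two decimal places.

New unemployment rate ≈ 8.30%.

Initially, labor force = 602.75 + 53.28 = 656.03 thousand, so u = 53.28/656.03 = 8.12%.
After the first change, unemployed and labor force both rise by 31.54 → E = 602.75, U = 84.82, labor force = 687.57 thousand.
After the second change, unemployed and labor force both fall by 30.26 → E = 602.75, U = 54.56, labor force = 657.31 thousand.
New unemployment rate = 54.56 / 657.31 = 8.30%.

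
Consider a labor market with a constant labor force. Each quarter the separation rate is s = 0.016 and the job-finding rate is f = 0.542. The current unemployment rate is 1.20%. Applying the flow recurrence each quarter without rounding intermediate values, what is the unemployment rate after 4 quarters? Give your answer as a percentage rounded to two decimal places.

Unemployment rate after four quarters ≈ 2.80%.

With a fixed labor force, u_{t+1} = u_t + s·(1−u_t) − f·u_t = u_t·(1−s−f) + s.
Here 1−s−f = 0.442 and s = 0.016.
u_1 = 0.012000 × 0.442 + 0.016 = 0.021304.
u_2 = 0.021304 × 0.442 + 0.016 = 0.025416.
u_3 = 0.025416 × 0.442 + 0.016 = 0.027234.
u_4 = 0.027234 × 0.442 + 0.016 = 0.028037.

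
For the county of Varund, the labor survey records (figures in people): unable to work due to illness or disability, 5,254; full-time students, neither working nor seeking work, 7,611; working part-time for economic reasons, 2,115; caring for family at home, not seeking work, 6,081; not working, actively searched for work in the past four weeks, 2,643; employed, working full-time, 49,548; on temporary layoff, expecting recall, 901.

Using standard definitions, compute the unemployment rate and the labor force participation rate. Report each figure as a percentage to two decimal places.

Unemployment rate ≈ 6.42%; labor force participation rate ≈ 74.45%.

Employed = 2,115 + 49,548 = 51,663 (anyone who worked, including part-time for economic reasons, counts as employed).
Unemployed = 2,643 + 901 = 3,544 (jobless and actively searching, or on temporary layoff).
Labor force = 51,663 + 3,544 = 55,207.
Not in labor force = 5,254 + 7,611 + 6,081 = 18,946 (those not working and not actively searching are outside the labor force).
Civilian working-age population = 55,207 + 18,946 = 74,153.
Unemployment rate = 3,544 / 55,207 = 6.42%.
Labor force participation rate = 55,207 / 74,153 = 74.45%.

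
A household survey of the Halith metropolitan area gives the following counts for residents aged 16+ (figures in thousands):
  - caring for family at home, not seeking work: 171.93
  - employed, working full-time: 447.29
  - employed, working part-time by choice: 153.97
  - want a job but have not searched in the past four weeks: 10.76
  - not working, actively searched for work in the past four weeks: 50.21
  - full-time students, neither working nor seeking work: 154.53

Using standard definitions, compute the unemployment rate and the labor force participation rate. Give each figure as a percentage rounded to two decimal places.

Employed = 447.29 + 153.97 = 601.26 thousand.
Unemployed = 50.21 thousand.
Labor force = 601.26 + 50.21 = 651.47 thousand.
Not in labor force = 171.93 + 10.76 + 154.53 = 337.22 thousand (those not working and not actively searching are outside the labor force — including those who want a job but have given up searching).
Civilian working-age population = 651.47 + 337.22 = 988.69 thousand.
Unemployment rate = 50.21 / 651.47 = 7.71%.
Labor force participation rate = 651.47 / 988.69 = 65.89%.

Unemployment rate ≈ 7.71%; labor force participation rate ≈ 65.89%.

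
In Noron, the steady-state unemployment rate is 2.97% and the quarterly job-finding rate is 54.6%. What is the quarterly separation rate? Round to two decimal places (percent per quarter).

Separation rate ≈ 1.67% per quarter.

From u* = s/(s+f): s = u·f/(1−u).
s = 0.0297 × 54.6 / (1 − 0.0297) = 1.6216 / 0.9703 ≈ 1.67% per quarter.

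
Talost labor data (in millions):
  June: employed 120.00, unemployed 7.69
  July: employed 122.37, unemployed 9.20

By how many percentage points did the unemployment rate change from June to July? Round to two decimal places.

The unemployment rate changed by +0.97 percentage points.

June: labor force = 120.00 + 7.69 = 127.69; u = 7.69/127.69 = 6.02%.
July: labor force = 122.37 + 9.20 = 131.57; u = 9.20/131.57 = 6.99%.
Change = 6.99% − 6.02% = +0.97 pp.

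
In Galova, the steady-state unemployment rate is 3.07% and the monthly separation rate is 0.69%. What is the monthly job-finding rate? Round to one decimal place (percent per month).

From u* = s/(s+f): f = s·(1−u)/u.
f = 0.69 × (1 − 0.0307) / 0.0307 = 0.6688 / 0.0307 ≈ 21.8% per month.

Job-finding rate ≈ 21.8% per month.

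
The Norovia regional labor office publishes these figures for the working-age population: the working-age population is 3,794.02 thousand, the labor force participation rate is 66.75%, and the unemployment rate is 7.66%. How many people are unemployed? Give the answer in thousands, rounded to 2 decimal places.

About 193.99 thousand are unemployed.

Labor force = 0.6675 × 3,794.02 = 2,532.51 thousand.
Unemployed = 0.0766 × 2,532.51 ≈ 193.99 thousand.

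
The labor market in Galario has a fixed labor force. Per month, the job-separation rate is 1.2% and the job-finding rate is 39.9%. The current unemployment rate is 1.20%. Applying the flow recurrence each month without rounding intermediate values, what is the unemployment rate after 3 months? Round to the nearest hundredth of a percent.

With a fixed labor force, u_{t+1} = u_t + s·(1−u_t) − f·u_t = u_t·(1−s−f) + s.
Here 1−s−f = 0.589 and s = 0.012.
u_1 = 0.012000 × 0.589 + 0.012 = 0.019068.
u_2 = 0.019068 × 0.589 + 0.012 = 0.023231.
u_3 = 0.023231 × 0.589 + 0.012 = 0.025683.

Unemployment rate after three months ≈ 2.57%.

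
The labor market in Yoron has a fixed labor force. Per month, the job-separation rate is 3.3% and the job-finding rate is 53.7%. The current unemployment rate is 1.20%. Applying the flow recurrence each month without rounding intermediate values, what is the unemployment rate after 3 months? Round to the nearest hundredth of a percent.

Unemployment rate after three months ≈ 5.42%.

With a fixed labor force, u_{t+1} = u_t + s·(1−u_t) − f·u_t = u_t·(1−s−f) + s.
Here 1−s−f = 0.430 and s = 0.033.
u_1 = 0.012000 × 0.430 + 0.033 = 0.038160.
u_2 = 0.038160 × 0.430 + 0.033 = 0.049409.
u_3 = 0.049409 × 0.430 + 0.033 = 0.054246.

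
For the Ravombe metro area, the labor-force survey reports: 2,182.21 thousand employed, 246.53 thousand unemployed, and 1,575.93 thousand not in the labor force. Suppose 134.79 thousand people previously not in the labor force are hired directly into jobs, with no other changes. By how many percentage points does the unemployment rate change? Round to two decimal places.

The unemployment rate changes by −0.53 percentage points.

Initially, labor force = 2,182.21 + 246.53 = 2,428.74 thousand, so u = 246.53/2,428.74 = 10.15%.
After the change, employed and labor force both rise by 134.79; unemployed unchanged → E = 2,317.00, U = 246.53, labor force = 2,563.53 thousand.
New unemployment rate = 246.53 / 2,563.53 = 9.62%.
Change = 9.62% − 10.15% = −0.53 percentage points.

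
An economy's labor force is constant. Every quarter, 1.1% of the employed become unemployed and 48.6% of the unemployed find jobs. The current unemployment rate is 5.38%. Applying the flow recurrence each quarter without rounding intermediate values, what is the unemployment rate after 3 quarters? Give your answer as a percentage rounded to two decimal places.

Unemployment rate after three quarters ≈ 2.62%.

With a fixed labor force, u_{t+1} = u_t + s·(1−u_t) − f·u_t = u_t·(1−s−f) + s.
Here 1−s−f = 0.503 and s = 0.011.
u_1 = 0.053800 × 0.503 + 0.011 = 0.038061.
u_2 = 0.038061 × 0.503 + 0.011 = 0.030145.
u_3 = 0.030145 × 0.503 + 0.011 = 0.026163.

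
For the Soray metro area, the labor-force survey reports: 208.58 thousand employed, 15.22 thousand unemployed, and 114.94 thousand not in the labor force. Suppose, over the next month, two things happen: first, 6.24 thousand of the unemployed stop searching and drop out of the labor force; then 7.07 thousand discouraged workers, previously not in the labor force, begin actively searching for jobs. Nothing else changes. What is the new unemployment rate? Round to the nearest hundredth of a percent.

Initially, labor force = 208.58 + 15.22 = 223.80 thousand, so u = 15.22/223.80 = 6.80%.
After the first change, unemployed and labor force both fall by 6.24 → E = 208.58, U = 8.98, labor force = 217.56 thousand.
After the second change, unemployed and labor force both rise by 7.07 → E = 208.58, U = 16.05, labor force = 224.63 thousand.
New unemployment rate = 16.05 / 224.63 = 7.15%.

New unemployment rate ≈ 7.15%.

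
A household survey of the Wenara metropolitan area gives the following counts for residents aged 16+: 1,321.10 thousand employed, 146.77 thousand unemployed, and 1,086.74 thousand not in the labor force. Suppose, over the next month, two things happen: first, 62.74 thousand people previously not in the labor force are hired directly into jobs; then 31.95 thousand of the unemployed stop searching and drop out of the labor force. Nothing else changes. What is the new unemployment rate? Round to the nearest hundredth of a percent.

New unemployment rate ≈ 7.66%.

Initially, labor force = 1,321.10 + 146.77 = 1,467.87 thousand, so u = 146.77/1,467.87 = 10.00%.
After the first change, employed and labor force both rise by 62.74; unemployed unchanged → E = 1,383.84, U = 146.77, labor force = 1,530.61 thousand.
After the second change, unemployed and labor force both fall by 31.95 → E = 1,383.84, U = 114.82, labor force = 1,498.66 thousand.
New unemployment rate = 114.82 / 1,498.66 = 7.66%.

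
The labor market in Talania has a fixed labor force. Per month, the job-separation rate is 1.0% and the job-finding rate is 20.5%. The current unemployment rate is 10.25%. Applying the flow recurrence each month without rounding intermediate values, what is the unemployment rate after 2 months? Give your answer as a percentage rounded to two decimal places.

Unemployment rate after two months ≈ 8.10%.

With a fixed labor force, u_{t+1} = u_t + s·(1−u_t) − f·u_t = u_t·(1−s−f) + s.
Here 1−s−f = 0.785 and s = 0.010.
u_1 = 0.102500 × 0.785 + 0.010 = 0.090462.
u_2 = 0.090462 × 0.785 + 0.010 = 0.081013.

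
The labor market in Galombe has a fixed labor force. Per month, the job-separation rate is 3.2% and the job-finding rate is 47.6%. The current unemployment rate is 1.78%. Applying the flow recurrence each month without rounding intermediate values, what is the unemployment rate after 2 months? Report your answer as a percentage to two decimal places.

Unemployment rate after two months ≈ 5.21%.

With a fixed labor force, u_{t+1} = u_t + s·(1−u_t) − f·u_t = u_t·(1−s−f) + s.
Here 1−s−f = 0.492 and s = 0.032.
u_1 = 0.017800 × 0.492 + 0.032 = 0.040758.
u_2 = 0.040758 × 0.492 + 0.032 = 0.052053.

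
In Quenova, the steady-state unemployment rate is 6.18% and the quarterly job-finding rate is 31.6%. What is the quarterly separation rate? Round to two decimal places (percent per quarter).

From u* = s/(s+f): s = u·f/(1−u).
s = 0.0618 × 31.6 / (1 − 0.0618) = 1.9529 / 0.9382 ≈ 2.08% per quarter.

Separation rate ≈ 2.08% per quarter.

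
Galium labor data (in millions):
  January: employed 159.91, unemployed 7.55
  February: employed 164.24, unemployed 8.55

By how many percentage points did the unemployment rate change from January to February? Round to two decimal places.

January: labor force = 159.91 + 7.55 = 167.46; u = 7.55/167.46 = 4.51%.
February: labor force = 164.24 + 8.55 = 172.79; u = 8.55/172.79 = 4.95%.
Change = 4.95% − 4.51% = +0.44 pp.

The unemployment rate changed by +0.44 percentage points.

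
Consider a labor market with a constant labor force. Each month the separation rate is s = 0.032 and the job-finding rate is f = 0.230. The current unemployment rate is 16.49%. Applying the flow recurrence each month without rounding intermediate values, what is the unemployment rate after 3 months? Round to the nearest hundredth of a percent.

With a fixed labor force, u_{t+1} = u_t + s·(1−u_t) − f·u_t = u_t·(1−s−f) + s.
Here 1−s−f = 0.738 and s = 0.032.
u_1 = 0.164900 × 0.738 + 0.032 = 0.153696.
u_2 = 0.153696 × 0.738 + 0.032 = 0.145428.
u_3 = 0.145428 × 0.738 + 0.032 = 0.139326.

Unemployment rate after three months ≈ 13.93%.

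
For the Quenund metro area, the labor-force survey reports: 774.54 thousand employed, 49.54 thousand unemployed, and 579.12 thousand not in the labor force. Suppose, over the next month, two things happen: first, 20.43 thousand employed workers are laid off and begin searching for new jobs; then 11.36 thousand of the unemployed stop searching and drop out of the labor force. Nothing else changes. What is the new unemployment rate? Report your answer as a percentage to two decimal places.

Initially, labor force = 774.54 + 49.54 = 824.08 thousand, so u = 49.54/824.08 = 6.01%.
After the first change, employed falls and unemployed rises by 20.43; labor force unchanged → E = 754.11, U = 69.97, labor force = 824.08 thousand.
After the second change, unemployed and labor force both fall by 11.36 → E = 754.11, U = 58.61, labor force = 812.72 thousand.
New unemployment rate = 58.61 / 812.72 = 7.21%.

New unemployment rate ≈ 7.21%.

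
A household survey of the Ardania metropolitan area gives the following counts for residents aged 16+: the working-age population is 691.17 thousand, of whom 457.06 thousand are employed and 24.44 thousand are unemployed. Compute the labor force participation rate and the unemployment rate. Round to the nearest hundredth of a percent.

Labor force participation rate ≈ 69.66%; unemployment rate ≈ 5.08%.

Labor force = employed + unemployed = 457.06 + 24.44 = 481.50 thousand.
Unemployment rate = 24.44 / 481.50 = 5.08%.
Labor force participation rate = 481.50 / 691.17 = 69.66%.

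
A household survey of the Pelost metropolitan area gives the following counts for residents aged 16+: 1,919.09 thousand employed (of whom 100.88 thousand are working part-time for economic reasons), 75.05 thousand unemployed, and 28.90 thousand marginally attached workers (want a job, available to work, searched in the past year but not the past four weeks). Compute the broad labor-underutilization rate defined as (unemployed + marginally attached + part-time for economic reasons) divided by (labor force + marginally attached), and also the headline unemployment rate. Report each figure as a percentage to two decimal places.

Broad underutilization rate ≈ 10.12%; headline unemployment rate ≈ 3.76%.

Labor force = 1,919.09 + 75.05 = 1,994.14 thousand.
Numerator = 75.05 + 28.90 + 100.88 = 204.83 thousand.
Denominator = 1,994.14 + 28.90 = 2,023.04 thousand.
Broad rate = 204.83 / 2,023.04 = 10.12%.
Headline unemployment rate = 75.05 / 1,994.14 = 3.76%.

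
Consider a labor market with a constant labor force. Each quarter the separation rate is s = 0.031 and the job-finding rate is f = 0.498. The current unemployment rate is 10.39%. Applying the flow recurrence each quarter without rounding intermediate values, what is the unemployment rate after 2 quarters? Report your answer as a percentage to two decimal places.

With a fixed labor force, u_{t+1} = u_t + s·(1−u_t) − f·u_t = u_t·(1−s−f) + s.
Here 1−s−f = 0.471 and s = 0.031.
u_1 = 0.103900 × 0.471 + 0.031 = 0.079937.
u_2 = 0.079937 × 0.471 + 0.031 = 0.068650.

Unemployment rate after two quarters ≈ 6.87%.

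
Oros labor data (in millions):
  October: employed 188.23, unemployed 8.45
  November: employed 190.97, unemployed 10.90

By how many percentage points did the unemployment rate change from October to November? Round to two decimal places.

The unemployment rate changed by +1.10 percentage points.

October: labor force = 188.23 + 8.45 = 196.68; u = 8.45/196.68 = 4.30%.
November: labor force = 190.97 + 10.90 = 201.87; u = 10.90/201.87 = 5.40%.
Change = 5.40% − 4.30% = +1.10 pp.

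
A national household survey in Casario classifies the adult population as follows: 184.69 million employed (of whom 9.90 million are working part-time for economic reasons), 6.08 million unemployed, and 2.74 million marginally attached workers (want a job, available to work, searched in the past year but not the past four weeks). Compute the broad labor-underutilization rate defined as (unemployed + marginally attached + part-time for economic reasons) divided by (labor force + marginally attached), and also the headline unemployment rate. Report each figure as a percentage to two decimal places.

Labor force = 184.69 + 6.08 = 190.77 million.
Numerator = 6.08 + 2.74 + 9.90 = 18.72 million.
Denominator = 190.77 + 2.74 = 193.51 million.
Broad rate = 18.72 / 193.51 = 9.67%.
Headline unemployment rate = 6.08 / 190.77 = 3.19%.

Broad underutilization rate ≈ 9.67%; headline unemployment rate ≈ 3.19%.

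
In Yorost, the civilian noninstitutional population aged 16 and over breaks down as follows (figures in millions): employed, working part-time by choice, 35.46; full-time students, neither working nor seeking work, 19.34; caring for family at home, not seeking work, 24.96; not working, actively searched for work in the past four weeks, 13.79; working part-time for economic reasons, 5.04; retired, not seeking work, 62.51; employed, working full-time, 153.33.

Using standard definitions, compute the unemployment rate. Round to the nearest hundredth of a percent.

Unemployment rate ≈ 6.64%.

Employed = 35.46 + 5.04 + 153.33 = 193.83 million (anyone who worked, including part-time for economic reasons, counts as employed).
Unemployed = 13.79 million.
Labor force = 193.83 + 13.79 = 207.62 million.
Unemployment rate = 13.79 / 207.62 = 6.64%.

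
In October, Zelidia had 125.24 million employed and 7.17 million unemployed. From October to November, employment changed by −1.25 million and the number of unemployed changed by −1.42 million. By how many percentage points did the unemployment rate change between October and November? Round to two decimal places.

The unemployment rate changed by −0.98 percentage points.

October: labor force = 125.24 + 7.17 = 132.41; u = 7.17/132.41 = 5.41%.
November: labor force = 123.99 + 5.75 = 129.74; u = 5.75/129.74 = 4.43%.
Change = 4.43% − 5.41% = −0.98 pp.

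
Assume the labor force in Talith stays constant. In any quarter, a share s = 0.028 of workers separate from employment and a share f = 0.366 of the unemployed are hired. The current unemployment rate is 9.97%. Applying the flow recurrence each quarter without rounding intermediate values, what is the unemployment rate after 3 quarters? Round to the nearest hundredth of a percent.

Unemployment rate after three quarters ≈ 7.74%.

With a fixed labor force, u_{t+1} = u_t + s·(1−u_t) − f·u_t = u_t·(1−s−f) + s.
Here 1−s−f = 0.606 and s = 0.028.
u_1 = 0.099700 × 0.606 + 0.028 = 0.088418.
u_2 = 0.088418 × 0.606 + 0.028 = 0.081581.
u_3 = 0.081581 × 0.606 + 0.028 = 0.077438.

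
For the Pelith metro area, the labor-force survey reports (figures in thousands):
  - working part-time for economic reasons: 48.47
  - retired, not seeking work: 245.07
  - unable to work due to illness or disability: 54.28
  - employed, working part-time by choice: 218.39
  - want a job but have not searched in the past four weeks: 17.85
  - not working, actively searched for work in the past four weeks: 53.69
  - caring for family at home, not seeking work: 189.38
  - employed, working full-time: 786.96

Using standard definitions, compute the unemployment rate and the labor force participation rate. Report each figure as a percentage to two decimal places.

Employed = 48.47 + 218.39 + 786.96 = 1,053.82 thousand (anyone who worked, including part-time for economic reasons, counts as employed).
Unemployed = 53.69 thousand.
Labor force = 1,053.82 + 53.69 = 1,107.51 thousand.
Not in labor force = 245.07 + 54.28 + 17.85 + 189.38 = 506.58 thousand (those not working and not actively searching are outside the labor force — including those who want a job but have given up searching).
Civilian working-age population = 1,107.51 + 506.58 = 1,614.09 thousand.
Unemployment rate = 53.69 / 1,107.51 = 4.85%.
Labor force participation rate = 1,107.51 / 1,614.09 = 68.62%.

Unemployment rate ≈ 4.85%; labor force participation rate ≈ 68.62%.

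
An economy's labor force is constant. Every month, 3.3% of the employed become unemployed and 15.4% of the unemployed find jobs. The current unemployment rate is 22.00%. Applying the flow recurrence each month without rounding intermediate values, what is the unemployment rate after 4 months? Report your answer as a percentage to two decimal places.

With a fixed labor force, u_{t+1} = u_t + s·(1−u_t) − f·u_t = u_t·(1−s−f) + s.
Here 1−s−f = 0.813 and s = 0.033.
u_1 = 0.220000 × 0.813 + 0.033 = 0.211860.
u_2 = 0.211860 × 0.813 + 0.033 = 0.205242.
u_3 = 0.205242 × 0.813 + 0.033 = 0.199862.
u_4 = 0.199862 × 0.813 + 0.033 = 0.195488.

Unemployment rate after four months ≈ 19.55%.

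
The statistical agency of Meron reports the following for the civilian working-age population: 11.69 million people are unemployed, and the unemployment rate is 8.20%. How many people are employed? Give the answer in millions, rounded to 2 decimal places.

Labor force = U / u = 11.69 / 0.0820 ≈ 142.56 million.
Employed = labor force − unemployed = 142.56 − 11.69 = 130.87 million.

About 130.87 million are employed.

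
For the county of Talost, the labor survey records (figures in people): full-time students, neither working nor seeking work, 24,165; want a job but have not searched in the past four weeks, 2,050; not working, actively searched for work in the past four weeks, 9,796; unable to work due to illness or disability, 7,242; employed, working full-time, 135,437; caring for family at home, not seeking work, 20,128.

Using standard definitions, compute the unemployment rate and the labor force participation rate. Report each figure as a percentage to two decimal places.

Unemployment rate ≈ 6.75%; labor force participation rate ≈ 73.05%.

Employed = 135,437.
Unemployed = 9,796.
Labor force = 135,437 + 9,796 = 145,233.
Not in labor force = 24,165 + 2,050 + 7,242 + 20,128 = 53,585 (those not working and not actively searching are outside the labor force — including those who want a job but have given up searching).
Civilian working-age population = 145,233 + 53,585 = 198,818.
Unemployment rate = 9,796 / 145,233 = 6.75%.
Labor force participation rate = 145,233 / 198,818 = 73.05%.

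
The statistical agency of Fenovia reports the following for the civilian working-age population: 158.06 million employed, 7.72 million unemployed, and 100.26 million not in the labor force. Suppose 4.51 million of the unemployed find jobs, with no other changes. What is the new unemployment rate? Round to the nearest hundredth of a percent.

New unemployment rate ≈ 1.94%.

Initially, labor force = 158.06 + 7.72 = 165.78 million, so u = 7.72/165.78 = 4.66%.
After the change, unemployed falls and employed rises by 4.51; labor force unchanged → E = 162.57, U = 3.21, labor force = 165.78 million.
New unemployment rate = 3.21 / 165.78 = 1.94%.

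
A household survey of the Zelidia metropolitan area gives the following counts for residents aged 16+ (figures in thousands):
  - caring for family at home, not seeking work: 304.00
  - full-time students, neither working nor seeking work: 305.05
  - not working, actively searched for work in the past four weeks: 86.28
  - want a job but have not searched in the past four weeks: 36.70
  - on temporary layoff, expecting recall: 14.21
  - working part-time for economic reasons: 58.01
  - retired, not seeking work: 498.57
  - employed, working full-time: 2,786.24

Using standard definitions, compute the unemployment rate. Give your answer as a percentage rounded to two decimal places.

Unemployment rate ≈ 3.41%.

Employed = 58.01 + 2,786.24 = 2,844.25 thousand (anyone who worked, including part-time for economic reasons, counts as employed).
Unemployed = 86.28 + 14.21 = 100.49 thousand (jobless and actively searching, or on temporary layoff).
Labor force = 2,844.25 + 100.49 = 2,944.74 thousand.
Unemployment rate = 100.49 / 2,944.74 = 3.41%.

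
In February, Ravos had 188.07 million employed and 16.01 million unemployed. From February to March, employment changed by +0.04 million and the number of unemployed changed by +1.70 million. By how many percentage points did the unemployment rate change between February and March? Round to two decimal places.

The unemployment rate changed by +0.76 percentage points.

February: labor force = 188.07 + 16.01 = 204.08; u = 16.01/204.08 = 7.84%.
March: labor force = 188.11 + 17.71 = 205.82; u = 17.71/205.82 = 8.60%.
Change = 8.60% − 7.84% = +0.76 pp.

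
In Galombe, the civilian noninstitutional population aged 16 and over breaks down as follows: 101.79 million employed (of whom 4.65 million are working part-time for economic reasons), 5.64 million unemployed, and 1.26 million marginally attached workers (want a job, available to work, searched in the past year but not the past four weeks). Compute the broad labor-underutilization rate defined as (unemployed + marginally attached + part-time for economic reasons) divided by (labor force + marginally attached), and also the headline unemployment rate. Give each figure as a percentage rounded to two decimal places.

Labor force = 101.79 + 5.64 = 107.43 million.
Numerator = 5.64 + 1.26 + 4.65 = 11.55 million.
Denominator = 107.43 + 1.26 = 108.69 million.
Broad rate = 11.55 / 108.69 = 10.63%.
Headline unemployment rate = 5.64 / 107.43 = 5.25%.

Broad underutilization rate ≈ 10.63%; headline unemployment rate ≈ 5.25%.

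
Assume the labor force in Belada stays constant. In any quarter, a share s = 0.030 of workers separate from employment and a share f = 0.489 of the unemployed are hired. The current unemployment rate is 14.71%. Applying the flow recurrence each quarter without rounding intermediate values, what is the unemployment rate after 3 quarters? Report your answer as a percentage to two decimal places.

Unemployment rate after three quarters ≈ 6.77%.

With a fixed labor force, u_{t+1} = u_t + s·(1−u_t) − f·u_t = u_t·(1−s−f) + s.
Here 1−s−f = 0.481 and s = 0.030.
u_1 = 0.147100 × 0.481 + 0.030 = 0.100755.
u_2 = 0.100755 × 0.481 + 0.030 = 0.078463.
u_3 = 0.078463 × 0.481 + 0.030 = 0.067741.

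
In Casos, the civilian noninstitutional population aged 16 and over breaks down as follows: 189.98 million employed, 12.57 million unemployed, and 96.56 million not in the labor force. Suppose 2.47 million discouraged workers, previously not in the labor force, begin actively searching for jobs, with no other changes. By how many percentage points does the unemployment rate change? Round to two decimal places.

The unemployment rate changes by +1.13 percentage points.

Initially, labor force = 189.98 + 12.57 = 202.55 million, so u = 12.57/202.55 = 6.21%.
After the change, unemployed and labor force both rise by 2.47 → E = 189.98, U = 15.04, labor force = 205.02 million.
New unemployment rate = 15.04 / 205.02 = 7.34%.
Change = 7.34% − 6.21% = +1.13 percentage points.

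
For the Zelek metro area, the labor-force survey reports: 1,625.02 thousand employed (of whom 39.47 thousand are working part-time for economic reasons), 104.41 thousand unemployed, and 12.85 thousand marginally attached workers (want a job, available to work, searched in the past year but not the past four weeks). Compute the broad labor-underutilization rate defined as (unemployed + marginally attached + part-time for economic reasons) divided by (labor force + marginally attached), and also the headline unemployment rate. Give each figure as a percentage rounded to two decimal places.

Labor force = 1,625.02 + 104.41 = 1,729.43 thousand.
Numerator = 104.41 + 12.85 + 39.47 = 156.73 thousand.
Denominator = 1,729.43 + 12.85 = 1,742.28 thousand.
Broad rate = 156.73 / 1,742.28 = 9.00%.
Headline unemployment rate = 104.41 / 1,729.43 = 6.04%.

Broad underutilization rate ≈ 9.00%; headline unemployment rate ≈ 6.04%.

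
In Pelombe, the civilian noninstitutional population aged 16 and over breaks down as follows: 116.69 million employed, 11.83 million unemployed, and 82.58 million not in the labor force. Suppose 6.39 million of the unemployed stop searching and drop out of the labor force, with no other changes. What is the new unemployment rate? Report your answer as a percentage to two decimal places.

New unemployment rate ≈ 4.45%.

Initially, labor force = 116.69 + 11.83 = 128.52 million, so u = 11.83/128.52 = 9.20%.
After the change, unemployed and labor force both fall by 6.39 → E = 116.69, U = 5.44, labor force = 122.13 million.
New unemployment rate = 5.44 / 122.13 = 4.45%.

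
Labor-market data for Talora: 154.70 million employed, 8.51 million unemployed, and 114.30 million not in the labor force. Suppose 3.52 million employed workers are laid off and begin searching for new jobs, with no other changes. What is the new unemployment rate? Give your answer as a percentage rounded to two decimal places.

New unemployment rate ≈ 7.37%.

Initially, labor force = 154.70 + 8.51 = 163.21 million, so u = 8.51/163.21 = 5.21%.
After the change, employed falls and unemployed rises by 3.52; labor force unchanged → E = 151.18, U = 12.03, labor force = 163.21 million.
New unemployment rate = 12.03 / 163.21 = 7.37%.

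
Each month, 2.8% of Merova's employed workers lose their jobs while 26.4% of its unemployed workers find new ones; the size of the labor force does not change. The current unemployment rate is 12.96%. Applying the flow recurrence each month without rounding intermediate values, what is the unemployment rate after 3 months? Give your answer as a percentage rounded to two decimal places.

With a fixed labor force, u_{t+1} = u_t + s·(1−u_t) − f·u_t = u_t·(1−s−f) + s.
Here 1−s−f = 0.708 and s = 0.028.
u_1 = 0.129600 × 0.708 + 0.028 = 0.119757.
u_2 = 0.119757 × 0.708 + 0.028 = 0.112788.
u_3 = 0.112788 × 0.708 + 0.028 = 0.107854.

Unemployment rate after three months ≈ 10.79%.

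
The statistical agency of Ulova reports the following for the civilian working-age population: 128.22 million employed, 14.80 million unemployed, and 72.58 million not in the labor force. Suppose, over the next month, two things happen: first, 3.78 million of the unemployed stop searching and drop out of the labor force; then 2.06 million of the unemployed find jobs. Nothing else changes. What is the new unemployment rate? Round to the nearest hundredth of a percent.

Initially, labor force = 128.22 + 14.80 = 143.02 million, so u = 14.80/143.02 = 10.35%.
After the first change, unemployed and labor force both fall by 3.78 → E = 128.22, U = 11.02, labor force = 139.24 million.
After the second change, unemployed falls and employed rises by 2.06; labor force unchanged → E = 130.28, U = 8.96, labor force = 139.24 million.
New unemployment rate = 8.96 / 139.24 = 6.43%.

New unemployment rate ≈ 6.43%.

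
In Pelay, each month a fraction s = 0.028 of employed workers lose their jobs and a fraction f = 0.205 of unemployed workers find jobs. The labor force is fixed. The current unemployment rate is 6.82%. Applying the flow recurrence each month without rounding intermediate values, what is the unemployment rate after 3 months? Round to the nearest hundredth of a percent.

With a fixed labor force, u_{t+1} = u_t + s·(1−u_t) − f·u_t = u_t·(1−s−f) + s.
Here 1−s−f = 0.767 and s = 0.028.
u_1 = 0.068200 × 0.767 + 0.028 = 0.080309.
u_2 = 0.080309 × 0.767 + 0.028 = 0.089597.
u_3 = 0.089597 × 0.767 + 0.028 = 0.096721.

Unemployment rate after three months ≈ 9.67%.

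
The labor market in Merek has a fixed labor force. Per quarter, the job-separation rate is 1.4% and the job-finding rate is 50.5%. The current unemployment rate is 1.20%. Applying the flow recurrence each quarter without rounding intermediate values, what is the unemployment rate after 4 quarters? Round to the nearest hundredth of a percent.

Unemployment rate after four quarters ≈ 2.62%.

With a fixed labor force, u_{t+1} = u_t + s·(1−u_t) − f·u_t = u_t·(1−s−f) + s.
Here 1−s−f = 0.481 and s = 0.014.
u_1 = 0.012000 × 0.481 + 0.014 = 0.019772.
u_2 = 0.019772 × 0.481 + 0.014 = 0.023510.
u_3 = 0.023510 × 0.481 + 0.014 = 0.025308.
u_4 = 0.025308 × 0.481 + 0.014 = 0.026173.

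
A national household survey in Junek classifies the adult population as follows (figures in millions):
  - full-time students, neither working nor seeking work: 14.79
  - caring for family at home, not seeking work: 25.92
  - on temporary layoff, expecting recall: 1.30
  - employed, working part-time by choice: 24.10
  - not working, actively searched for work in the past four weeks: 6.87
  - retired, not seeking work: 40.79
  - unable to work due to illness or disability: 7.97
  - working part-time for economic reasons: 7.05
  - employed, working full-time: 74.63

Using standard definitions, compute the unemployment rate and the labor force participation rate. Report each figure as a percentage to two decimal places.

Employed = 24.10 + 7.05 + 74.63 = 105.78 million (anyone who worked, including part-time for economic reasons, counts as employed).
Unemployed = 1.30 + 6.87 = 8.17 million (jobless and actively searching, or on temporary layoff).
Labor force = 105.78 + 8.17 = 113.95 million.
Not in labor force = 14.79 + 25.92 + 40.79 + 7.97 = 89.47 million (those not working and not actively searching are outside the labor force).
Civilian working-age population = 113.95 + 89.47 = 203.42 million.
Unemployment rate = 8.17 / 113.95 = 7.17%.
Labor force participation rate = 113.95 / 203.42 = 56.02%.

Unemployment rate ≈ 7.17%; labor force participation rate ≈ 56.02%.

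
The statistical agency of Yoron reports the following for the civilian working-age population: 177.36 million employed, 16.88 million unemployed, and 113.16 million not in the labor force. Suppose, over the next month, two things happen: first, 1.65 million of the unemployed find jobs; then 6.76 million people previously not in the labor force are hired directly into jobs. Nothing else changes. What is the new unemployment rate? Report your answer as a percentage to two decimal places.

Initially, labor force = 177.36 + 16.88 = 194.24 million, so u = 16.88/194.24 = 8.69%.
After the first change, unemployed falls and employed rises by 1.65; labor force unchanged → E = 179.01, U = 15.23, labor force = 194.24 million.
After the second change, employed and labor force both rise by 6.76; unemployed unchanged → E = 185.77, U = 15.23, labor force = 201.00 million.
New unemployment rate = 15.23 / 201.00 = 7.58%.

New unemployment rate ≈ 7.58%.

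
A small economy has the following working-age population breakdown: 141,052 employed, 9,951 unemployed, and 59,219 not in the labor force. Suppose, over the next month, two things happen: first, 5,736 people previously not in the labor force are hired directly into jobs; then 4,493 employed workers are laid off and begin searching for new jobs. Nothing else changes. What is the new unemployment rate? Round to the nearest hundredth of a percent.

New unemployment rate ≈ 9.22%.

Initially, labor force = 141,052 + 9,951 = 151,003, so u = 9,951/151,003 = 6.59%.
After the first change, employed and labor force both rise by 5,736; unemployed unchanged → E = 146,788, U = 9,951, labor force = 156,739.
After the second change, employed falls and unemployed rises by 4,493; labor force unchanged → E = 142,295, U = 14,444, labor force = 156,739.
New unemployment rate = 14,444 / 156,739 = 9.22%.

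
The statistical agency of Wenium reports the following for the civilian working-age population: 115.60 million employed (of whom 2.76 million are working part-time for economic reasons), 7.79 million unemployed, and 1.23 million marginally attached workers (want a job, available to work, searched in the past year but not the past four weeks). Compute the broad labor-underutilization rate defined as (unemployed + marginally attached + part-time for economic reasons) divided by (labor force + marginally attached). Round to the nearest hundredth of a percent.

Labor force = 115.60 + 7.79 = 123.39 million.
Numerator = 7.79 + 1.23 + 2.76 = 11.78 million.
Denominator = 123.39 + 1.23 = 124.62 million.
Broad rate = 11.78 / 124.62 = 9.45%.

Broad underutilization rate ≈ 9.45%.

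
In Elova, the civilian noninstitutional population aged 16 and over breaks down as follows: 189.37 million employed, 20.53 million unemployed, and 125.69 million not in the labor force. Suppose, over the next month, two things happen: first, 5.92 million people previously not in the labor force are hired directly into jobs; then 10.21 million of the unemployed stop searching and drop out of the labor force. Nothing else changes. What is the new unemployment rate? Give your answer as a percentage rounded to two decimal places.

New unemployment rate ≈ 5.02%.

Initially, labor force = 189.37 + 20.53 = 209.90 million, so u = 20.53/209.90 = 9.78%.
After the first change, employed and labor force both rise by 5.92; unemployed unchanged → E = 195.29, U = 20.53, labor force = 215.82 million.
After the second change, unemployed and labor force both fall by 10.21 → E = 195.29, U = 10.32, labor force = 205.61 million.
New unemployment rate = 10.32 / 205.61 = 5.02%.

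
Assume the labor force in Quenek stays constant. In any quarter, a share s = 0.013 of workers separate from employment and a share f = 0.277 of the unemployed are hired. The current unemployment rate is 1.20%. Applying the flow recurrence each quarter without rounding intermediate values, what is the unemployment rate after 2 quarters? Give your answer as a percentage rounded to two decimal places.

With a fixed labor force, u_{t+1} = u_t + s·(1−u_t) − f·u_t = u_t·(1−s−f) + s.
Here 1−s−f = 0.710 and s = 0.013.
u_1 = 0.012000 × 0.710 + 0.013 = 0.021520.
u_2 = 0.021520 × 0.710 + 0.013 = 0.028279.

Unemployment rate after two quarters ≈ 2.83%.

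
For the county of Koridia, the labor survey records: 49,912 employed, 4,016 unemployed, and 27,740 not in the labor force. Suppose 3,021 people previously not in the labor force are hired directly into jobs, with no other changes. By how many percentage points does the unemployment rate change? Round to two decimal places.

The unemployment rate changes by −0.40 percentage points.

Initially, labor force = 49,912 + 4,016 = 53,928, so u = 4,016/53,928 = 7.45%.
After the change, employed and labor force both rise by 3,021; unemployed unchanged → E = 52,933, U = 4,016, labor force = 56,949.
New unemployment rate = 4,016 / 56,949 = 7.05%.
Change = 7.05% − 7.45% = −0.40 percentage points.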